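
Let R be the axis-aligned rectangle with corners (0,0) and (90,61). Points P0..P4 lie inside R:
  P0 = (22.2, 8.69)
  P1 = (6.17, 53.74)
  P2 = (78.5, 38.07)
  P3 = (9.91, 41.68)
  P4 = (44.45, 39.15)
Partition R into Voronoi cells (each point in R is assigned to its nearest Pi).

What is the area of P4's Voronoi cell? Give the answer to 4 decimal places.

1. box [0,90]×[0,61]: [(0, 0) (90, 0) (90, 61) (0, 61)]
2. ⊥bis P4·P0 via (33.325,23.92): [(0, 48.2628) (66.0712, 0) (90, 0) (90, 61) (0, 61)]  |A|=3895.6096
3. ⊥bis P4·P1 via (25.31,46.445): [(20.34, 33.4051) (66.0712, 0) (90, 0) (90, 61) (30.8575, 61)]  |A|=3340.3179
4. ⊥bis P4·P2 via (61.475,38.61): [(20.34, 33.4051) (60.3822, 4.1556) (62.1852, 61) (30.8575, 61)]  |A|=1596.6964
5. ⊥bis P4·P3 via (27.18,40.415): [(28.1716, 53.9531) (26.3452, 29.0185) (60.3822, 4.1556) (62.1852, 61) (30.8575, 61)]  |A|=1517.8212
6. canonical 5-gon: [(28.1716, 53.9531) (26.3452, 29.0185) (60.3822, 4.1556) (62.1852, 61) (30.8575, 61)]
7. shoelace: 1517.8212

Area of P4's cell: 1517.8212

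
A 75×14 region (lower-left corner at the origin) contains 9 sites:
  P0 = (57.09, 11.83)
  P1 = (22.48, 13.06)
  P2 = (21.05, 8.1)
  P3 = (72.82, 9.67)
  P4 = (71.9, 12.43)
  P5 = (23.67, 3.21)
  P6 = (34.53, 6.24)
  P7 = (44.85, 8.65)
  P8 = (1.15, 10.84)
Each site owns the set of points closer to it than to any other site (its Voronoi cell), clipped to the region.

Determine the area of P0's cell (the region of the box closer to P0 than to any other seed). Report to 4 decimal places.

Area of P0's cell: 174.0846

1. box [0,75]×[0,14]: [(0, 0) (75, 0) (75, 14) (0, 14)]
2. ⊥bis P0·P1 via (39.785,12.445): [(39.3427, 0) (75, 0) (75, 14) (39.8403, 14)]  |A|=495.7191
3. ⊥bis P0·P2 via (39.07,9.965): [(39.5366, 5.4563) (40.1013, 0) (75, 0) (75, 14) (39.8403, 14)]  |A|=493.6495
4. ⊥bis P0·P3 via (64.955,10.75): [(39.5366, 5.4563) (40.1013, 0) (63.4788, 0) (65.4013, 14) (39.8403, 14)]  |A|=345.8103
5. ⊥bis P0·P4 via (64.495,12.13): [(39.5366, 5.4563) (40.1013, 0) (63.4788, 0) (64.643, 8.4777) (64.4192, 14) (39.8403, 14)]  |A|=343.0988
6. ⊥bis P0·P5 via (40.38,7.52): [(39.7032, 10.1439) (42.3196, 0) (63.4788, 0) (64.643, 8.4777) (64.4192, 14) (39.8403, 14)]  |A|=330.0697
7. ⊥bis P0·P6 via (45.81,9.035): [(48.0487, 0) (63.4788, 0) (64.643, 8.4777) (64.4192, 14) (44.5798, 14)]  |A|=251.0499
8. ⊥bis P0·P7 via (50.97,10.24): [(53.6304, 0) (63.4788, 0) (64.643, 8.4777) (64.4192, 14) (49.9931, 14)]  |A|=174.0846
9. ⊥bis P0·P8 via (29.12,11.335): [(53.6304, 0) (63.4788, 0) (64.643, 8.4777) (64.4192, 14) (49.9931, 14)]  |A|=174.0846
10. canonical 5-gon: [(53.6304, 0) (63.4788, 0) (64.643, 8.4777) (64.4192, 14) (49.9931, 14)]
11. shoelace: 174.0846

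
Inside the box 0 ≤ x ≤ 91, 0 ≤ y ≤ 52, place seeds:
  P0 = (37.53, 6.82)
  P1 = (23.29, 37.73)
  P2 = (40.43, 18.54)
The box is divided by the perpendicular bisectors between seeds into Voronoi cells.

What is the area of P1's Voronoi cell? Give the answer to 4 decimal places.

Area of P1's cell: 1447.2341

1. box [0,91]×[0,52]: [(0, 0) (91, 0) (91, 52) (0, 52)]
2. ⊥bis P1·P0 via (30.41,22.275): [(0, 8.2653) (91, 50.1883) (91, 52) (0, 52)]  |A|=2072.3569
3. ⊥bis P1·P2 via (31.86,28.135): [(0, 8.2653) (19.8549, 17.4123) (58.5793, 52) (0, 52)]  |A|=1447.2341
4. canonical 4-gon: [(0, 8.2653) (19.8549, 17.4123) (58.5793, 52) (0, 52)]
5. shoelace: 1447.2341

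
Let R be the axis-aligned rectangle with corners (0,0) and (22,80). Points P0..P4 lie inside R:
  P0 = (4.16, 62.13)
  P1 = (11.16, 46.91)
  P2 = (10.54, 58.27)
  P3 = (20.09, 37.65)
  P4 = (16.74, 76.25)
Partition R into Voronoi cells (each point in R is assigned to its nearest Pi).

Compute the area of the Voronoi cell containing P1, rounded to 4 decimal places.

1. box [0,22]×[0,80]: [(0, 0) (22, 0) (22, 80) (0, 80)]
2. ⊥bis P1·P0 via (7.66,54.52): [(0, 50.997) (0, 0) (22, 0) (22, 61.1153)]  |A|=1233.235
3. ⊥bis P1·P2 via (10.85,52.59): [(2.4691, 52.1326) (0, 50.997) (0, 0) (22, 0) (22, 53.1985)]  |A|=1155.9245
4. ⊥bis P1·P3 via (15.625,42.28): [(2.4691, 52.1326) (0, 50.997) (0, 27.2118) (22, 48.4278) (22, 53.1985)]  |A|=323.8885
5. ⊥bis P1·P4 via (13.95,61.58): [(2.4691, 52.1326) (0, 50.997) (0, 27.2118) (22, 48.4278) (22, 53.1985)]  |A|=323.8885
6. canonical 5-gon: [(2.4691, 52.1326) (0, 50.997) (0, 27.2118) (22, 48.4278) (22, 53.1985)]
7. shoelace: 323.8885

Area of P1's cell: 323.8885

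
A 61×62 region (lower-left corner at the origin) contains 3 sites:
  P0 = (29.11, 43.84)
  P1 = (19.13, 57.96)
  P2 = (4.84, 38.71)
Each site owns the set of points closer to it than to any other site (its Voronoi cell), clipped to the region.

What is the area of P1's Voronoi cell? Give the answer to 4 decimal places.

Area of P1's cell: 371.8894

1. box [0,61]×[0,62]: [(0, 0) (61, 0) (61, 62) (0, 62)]
2. ⊥bis P1·P0 via (24.12,50.9): [(0, 33.852) (39.8246, 62) (0, 62)]  |A|=560.4913
3. ⊥bis P1·P2 via (11.985,48.335): [(0, 57.2319) (16.1337, 45.2553) (39.8246, 62) (0, 62)]  |A|=371.8894
4. canonical 4-gon: [(0, 57.2319) (16.1337, 45.2553) (39.8246, 62) (0, 62)]
5. shoelace: 371.8894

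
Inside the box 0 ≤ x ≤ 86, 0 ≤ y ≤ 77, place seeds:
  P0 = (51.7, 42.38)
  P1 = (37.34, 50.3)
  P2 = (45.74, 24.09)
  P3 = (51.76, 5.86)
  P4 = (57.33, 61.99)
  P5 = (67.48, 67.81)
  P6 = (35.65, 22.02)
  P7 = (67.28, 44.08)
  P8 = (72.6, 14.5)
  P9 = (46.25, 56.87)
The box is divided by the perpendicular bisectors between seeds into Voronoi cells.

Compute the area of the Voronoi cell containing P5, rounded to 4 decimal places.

1. box [0,86]×[0,77]: [(0, 0) (86, 0) (86, 77) (0, 77)]
2. ⊥bis P5·P0 via (59.59,55.095): [(86, 38.7069) (86, 77) (24.2894, 77)]  |A|=1181.5464
3. ⊥bis P5·P1 via (52.41,59.055): [(51.96, 59.8296) (86, 38.7069) (86, 77) (41.9848, 77)]  |A|=1029.6283
4. ⊥bis P5·P2 via (56.61,45.95): [(51.96, 59.8296) (86, 38.7069) (86, 77) (41.9848, 77)]  |A|=1029.6283
5. ⊥bis P5·P3 via (59.62,36.835): [(51.96, 59.8296) (86, 38.7069) (86, 77) (41.9848, 77)]  |A|=1029.6283
6. ⊥bis P5·P4 via (62.405,64.9): [(72.6873, 46.9678) (86, 38.7069) (86, 77) (55.4669, 77)]  |A|=713.381
7. ⊥bis P5·P6 via (51.565,44.915): [(72.6873, 46.9678) (86, 38.7069) (86, 77) (55.4669, 77)]  |A|=713.381
8. ⊥bis P5·P7 via (67.38,55.945): [(67.5406, 55.9436) (86, 55.7881) (86, 77) (55.4669, 77)]  |A|=517.2383
9. ⊥bis P5·P8 via (70.04,41.155): [(67.5406, 55.9436) (86, 55.7881) (86, 77) (55.4669, 77)]  |A|=517.2383
10. ⊥bis P5·P9 via (56.865,62.34): [(67.5406, 55.9436) (86, 55.7881) (86, 77) (55.4669, 77)]  |A|=517.2383
11. canonical 4-gon: [(67.5406, 55.9436) (86, 55.7881) (86, 77) (55.4669, 77)]
12. shoelace: 517.2383

Area of P5's cell: 517.2383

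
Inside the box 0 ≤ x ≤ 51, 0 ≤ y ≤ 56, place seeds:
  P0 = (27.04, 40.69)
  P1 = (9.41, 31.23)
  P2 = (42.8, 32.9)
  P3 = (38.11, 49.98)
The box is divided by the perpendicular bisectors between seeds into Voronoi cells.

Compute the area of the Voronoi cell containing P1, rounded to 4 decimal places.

1. box [0,51]×[0,56]: [(0, 0) (51, 0) (51, 56) (0, 56)]
2. ⊥bis P1·P0 via (18.225,35.96): [(0, 0) (37.5206, 0) (7.4718, 56) (0, 56)]  |A|=1259.7883
3. ⊥bis P1·P2 via (26.105,32.065): [(0, 0) (27.7087, 0) (26.7002, 20.1654) (7.4718, 56) (0, 56)]  |A|=1160.8581
4. ⊥bis P1·P3 via (23.76,40.605): [(0, 0) (27.7087, 0) (26.7002, 20.1654) (7.4718, 56) (0, 56)]  |A|=1160.8581
5. canonical 5-gon: [(0, 0) (27.7087, 0) (26.7002, 20.1654) (7.4718, 56) (0, 56)]
6. shoelace: 1160.8581

Area of P1's cell: 1160.8581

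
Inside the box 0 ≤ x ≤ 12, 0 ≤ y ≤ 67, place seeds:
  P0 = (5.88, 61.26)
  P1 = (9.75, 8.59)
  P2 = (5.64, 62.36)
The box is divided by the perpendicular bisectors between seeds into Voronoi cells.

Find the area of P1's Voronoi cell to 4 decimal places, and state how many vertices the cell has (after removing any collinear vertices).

1. box [0,12]×[0,67]: [(0, 0) (12, 0) (12, 67) (0, 67)]
2. ⊥bis P1·P0 via (7.815,34.925): [(0, 34.3508) (0, 0) (12, 0) (12, 35.2325)]  |A|=417.4997
3. ⊥bis P1·P2 via (7.695,35.475): [(0, 34.3508) (0, 0) (12, 0) (12, 35.2325)]  |A|=417.4997
4. canonical 4-gon: [(0, 34.3508) (0, 0) (12, 0) (12, 35.2325)]
5. shoelace: 417.4997

Area of P1's cell: 417.4997 (4 vertices)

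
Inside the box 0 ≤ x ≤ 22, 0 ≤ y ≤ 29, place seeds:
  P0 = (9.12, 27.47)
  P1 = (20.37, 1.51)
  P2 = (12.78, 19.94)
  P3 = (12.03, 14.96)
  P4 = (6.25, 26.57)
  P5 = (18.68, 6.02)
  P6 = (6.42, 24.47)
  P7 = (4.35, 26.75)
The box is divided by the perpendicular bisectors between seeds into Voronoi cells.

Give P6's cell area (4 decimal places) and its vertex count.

Area of P6's cell: 65.2098 (6 vertices)

1. box [0,22]×[0,29]: [(0, 0) (22, 0) (22, 29) (0, 29)]
2. ⊥bis P6·P0 via (7.77,25.97): [(0, 0) (22, 0) (22, 13.163) (4.4033, 29) (0, 29)]  |A|=498.6608
3. ⊥bis P6·P1 via (13.395,12.99): [(0, 4.8515) (18.6468, 16.1809) (4.4033, 29) (0, 29)]  |A|=253.3697
4. ⊥bis P6·P2 via (9.6,22.205): [(0, 8.7269) (10.5193, 23.4956) (4.4033, 29) (0, 29)]  |A|=118.7482
5. ⊥bis P6·P3 via (9.225,19.715): [(0, 14.2731) (6.813, 18.2922) (10.5193, 23.4956) (4.4033, 29) (0, 29)]  |A|=99.8548
6. ⊥bis P6·P4 via (6.335,25.52): [(0, 25.0072) (0, 14.2731) (6.813, 18.2922) (10.5193, 23.4956) (8.1103, 25.6637)]  |A|=76.3178
7. ⊥bis P6·P5 via (12.55,15.245): [(0, 25.0072) (0, 14.2731) (6.813, 18.2922) (10.5193, 23.4956) (8.1103, 25.6637)]  |A|=76.3178
8. ⊥bis P6·P7 via (5.385,25.61): [(5.1832, 25.4268) (0, 20.721) (0, 14.2731) (6.813, 18.2922) (10.5193, 23.4956) (8.1103, 25.6637)]  |A|=65.2098
9. canonical 6-gon: [(5.1832, 25.4268) (0, 20.721) (0, 14.2731) (6.813, 18.2922) (10.5193, 23.4956) (8.1103, 25.6637)]
10. shoelace: 65.2098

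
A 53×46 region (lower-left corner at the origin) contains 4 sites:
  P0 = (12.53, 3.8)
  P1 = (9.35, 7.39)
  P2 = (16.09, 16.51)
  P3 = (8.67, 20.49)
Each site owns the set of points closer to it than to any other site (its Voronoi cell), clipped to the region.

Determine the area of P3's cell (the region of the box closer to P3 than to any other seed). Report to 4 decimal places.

1. box [0,53]×[0,46]: [(0, 0) (53, 0) (53, 46) (0, 46)]
2. ⊥bis P3·P0 via (10.6,12.145): [(0, 9.6935) (53, 21.9511) (53, 46) (0, 46)]  |A|=1599.4185
3. ⊥bis P3·P1 via (9.01,13.94): [(0, 13.4723) (21.0675, 14.5659) (53, 21.9511) (53, 46) (0, 46)]  |A|=1559.6132
4. ⊥bis P3·P2 via (12.38,18.5): [(0, 13.4723) (9.9605, 13.9893) (27.1307, 46) (0, 46)]  |A|=596.232
5. canonical 4-gon: [(0, 13.4723) (9.9605, 13.9893) (27.1307, 46) (0, 46)]
6. shoelace: 596.232

Area of P3's cell: 596.2320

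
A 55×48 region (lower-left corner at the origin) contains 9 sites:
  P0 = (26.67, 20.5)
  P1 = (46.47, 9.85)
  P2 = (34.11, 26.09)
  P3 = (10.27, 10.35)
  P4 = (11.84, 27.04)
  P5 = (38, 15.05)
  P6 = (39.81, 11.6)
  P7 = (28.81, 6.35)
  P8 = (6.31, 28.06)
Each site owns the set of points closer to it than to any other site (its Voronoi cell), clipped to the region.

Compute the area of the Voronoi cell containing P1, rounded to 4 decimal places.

1. box [0,55]×[0,48]: [(0, 0) (55, 0) (55, 48) (0, 48)]
2. ⊥bis P1·P0 via (36.57,15.175): [(28.4077, 0) (55, 0) (55, 48) (54.2259, 48)]  |A|=656.7945
3. ⊥bis P1·P2 via (40.29,17.97): [(36.537, 15.1137) (28.4077, 0) (55, 0) (55, 29.1655)]  |A|=470.1952
4. ⊥bis P1·P3 via (28.37,10.1): [(36.537, 15.1137) (28.4077, 0) (55, 0) (55, 29.1655)]  |A|=470.1952
5. ⊥bis P1·P4 via (29.155,18.445): [(36.537, 15.1137) (28.4077, 0) (55, 0) (55, 29.1655)]  |A|=470.1952
6. ⊥bis P1·P5 via (42.235,12.45): [(50.3021, 25.59) (34.5916, 0) (55, 0) (55, 29.1655)]  |A|=329.6351
7. ⊥bis P1·P6 via (43.14,10.725): [(50.3021, 25.59) (44.6096, 16.3178) (40.3219, 0) (55, 0) (55, 29.1655)]  |A|=282.8819
8. ⊥bis P1·P7 via (37.64,8.1): [(50.3021, 25.59) (44.6096, 16.3178) (40.3219, 0) (55, 0) (55, 29.1655)]  |A|=282.8819
9. ⊥bis P1·P8 via (26.39,18.955): [(50.3021, 25.59) (44.6096, 16.3178) (40.3219, 0) (55, 0) (55, 29.1655)]  |A|=282.8819
10. canonical 5-gon: [(50.3021, 25.59) (44.6096, 16.3178) (40.3219, 0) (55, 0) (55, 29.1655)]
11. shoelace: 282.8819

Area of P1's cell: 282.8819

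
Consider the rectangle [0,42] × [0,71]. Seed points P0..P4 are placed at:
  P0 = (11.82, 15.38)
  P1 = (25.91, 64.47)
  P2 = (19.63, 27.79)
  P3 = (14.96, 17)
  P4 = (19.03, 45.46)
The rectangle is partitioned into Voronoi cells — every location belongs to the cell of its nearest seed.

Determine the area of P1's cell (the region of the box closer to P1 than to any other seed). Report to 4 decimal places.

Area of P1's cell: 651.1254

1. box [0,42]×[0,71]: [(0, 0) (42, 0) (42, 71) (0, 71)]
2. ⊥bis P1·P0 via (18.865,39.925): [(0, 45.3397) (42, 33.2847) (42, 71) (0, 71)]  |A|=1330.8874
3. ⊥bis P1·P2 via (22.77,46.13): [(0, 50.0285) (42, 42.8376) (42, 71) (0, 71)]  |A|=1031.8122
4. ⊥bis P1·P3 via (20.435,40.735): [(0, 50.0285) (42, 42.8376) (42, 71) (0, 71)]  |A|=1031.8122
5. ⊥bis P1·P4 via (22.47,54.965): [(0, 63.0972) (42, 47.8968) (42, 71) (0, 71)]  |A|=651.1254
6. canonical 4-gon: [(0, 63.0972) (42, 47.8968) (42, 71) (0, 71)]
7. shoelace: 651.1254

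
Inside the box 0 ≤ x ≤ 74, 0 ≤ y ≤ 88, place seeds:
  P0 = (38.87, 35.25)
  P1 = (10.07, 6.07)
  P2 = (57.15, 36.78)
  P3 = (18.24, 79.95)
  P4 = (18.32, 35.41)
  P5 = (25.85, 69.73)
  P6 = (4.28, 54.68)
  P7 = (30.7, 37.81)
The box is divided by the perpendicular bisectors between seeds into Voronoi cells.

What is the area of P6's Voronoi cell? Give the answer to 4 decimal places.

Area of P6's cell: 450.7824

1. box [0,74]×[0,88]: [(0, 0) (74, 0) (74, 88) (0, 88)]
2. ⊥bis P6·P0 via (21.575,44.965): [(0, 6.5564) (45.7488, 88) (0, 88)]  |A|=1862.9717
3. ⊥bis P6·P1 via (7.175,30.375): [(0, 29.5204) (13.8244, 31.167) (45.7488, 88) (0, 88)]  |A|=1704.2406
4. ⊥bis P6·P2 via (30.715,45.73): [(0, 29.5204) (13.8244, 31.167) (43.93, 84.7621) (45.0262, 88) (0, 88)]  |A|=1703.0708
5. ⊥bis P6·P3 via (11.26,67.315): [(0, 73.5354) (0, 29.5204) (13.8244, 31.167) (28.7134, 57.6731)]  |A|=802.8681
6. ⊥bis P6·P4 via (11.3,45.045): [(28.6672, 57.6987) (0, 73.5354) (0, 36.8119)]  |A|=526.3808
7. ⊥bis P6·P5 via (15.065,62.205): [(21.7339, 52.647) (11.6499, 67.0996) (0, 73.5354) (0, 36.8119)]  |A|=450.8081
8. ⊥bis P6·P7 via (17.49,46.245): [(21.4422, 52.4346) (21.6524, 52.7638) (11.6499, 67.0996) (0, 73.5354) (0, 36.8119)]  |A|=450.7824
9. canonical 5-gon: [(21.4422, 52.4346) (21.6524, 52.7638) (11.6499, 67.0996) (0, 73.5354) (0, 36.8119)]
10. shoelace: 450.7824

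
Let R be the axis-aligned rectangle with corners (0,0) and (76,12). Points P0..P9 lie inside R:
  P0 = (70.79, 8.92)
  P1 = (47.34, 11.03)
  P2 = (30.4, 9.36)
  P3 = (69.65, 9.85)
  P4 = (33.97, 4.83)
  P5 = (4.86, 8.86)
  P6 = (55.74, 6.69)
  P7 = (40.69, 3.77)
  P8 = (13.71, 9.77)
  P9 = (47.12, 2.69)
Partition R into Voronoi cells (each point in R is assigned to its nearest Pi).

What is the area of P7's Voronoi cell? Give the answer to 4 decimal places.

Area of P7's cell: 65.0835

1. box [0,76]×[0,12]: [(0, 0) (76, 0) (76, 12) (0, 12)]
2. ⊥bis P7·P0 via (55.74,6.345): [(0, 0) (56.8256, 0) (54.7725, 12) (0, 12)]  |A|=669.5883
3. ⊥bis P7·P1 via (44.015,7.4): [(0, 0) (52.0938, 0) (38.993, 12) (0, 12)]  |A|=546.5211
4. ⊥bis P7·P2 via (35.545,6.565): [(31.9786, 0) (52.0938, 0) (38.993, 12) (38.4975, 12)]  |A|=123.6643
5. ⊥bis P7·P3 via (55.17,6.81): [(31.9786, 0) (52.0938, 0) (38.993, 12) (38.4975, 12)]  |A|=123.6643
6. ⊥bis P7·P4 via (37.33,4.3): [(36.6517, 0) (52.0938, 0) (38.993, 12) (38.5446, 12)]  |A|=95.3432
7. ⊥bis P7·P5 via (22.775,6.315): [(36.6517, 0) (52.0938, 0) (38.993, 12) (38.5446, 12)]  |A|=95.3432
8. ⊥bis P7·P6 via (48.215,5.23): [(36.6517, 0) (49.2297, 0) (48.6107, 3.1904) (38.993, 12) (38.5446, 12)]  |A|=90.7744
9. ⊥bis P7·P8 via (27.2,6.77): [(36.6517, 0) (49.2297, 0) (48.6107, 3.1904) (38.993, 12) (38.5446, 12)]  |A|=90.7744
10. ⊥bis P7·P9 via (43.905,3.23): [(36.6517, 0) (43.3625, 0) (44.5267, 6.9313) (38.993, 12) (38.5446, 12)]  |A|=65.0835
11. canonical 5-gon: [(36.6517, 0) (43.3625, 0) (44.5267, 6.9313) (38.993, 12) (38.5446, 12)]
12. shoelace: 65.0835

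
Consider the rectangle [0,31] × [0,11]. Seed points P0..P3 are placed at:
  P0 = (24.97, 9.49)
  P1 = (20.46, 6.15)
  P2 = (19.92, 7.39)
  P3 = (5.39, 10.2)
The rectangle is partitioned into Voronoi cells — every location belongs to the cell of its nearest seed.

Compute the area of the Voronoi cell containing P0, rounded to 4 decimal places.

1. box [0,31]×[0,11]: [(0, 0) (31, 0) (31, 11) (0, 11)]
2. ⊥bis P0·P1 via (22.715,7.82): [(28.5063, 0) (31, 0) (31, 11) (20.36, 11)]  |A|=72.2355
3. ⊥bis P0·P2 via (22.445,8.44): [(22.6872, 7.8575) (28.5063, 0) (31, 0) (31, 11) (21.3804, 11)]  |A|=70.6321
4. ⊥bis P0·P3 via (15.18,9.845): [(22.6872, 7.8575) (28.5063, 0) (31, 0) (31, 11) (21.3804, 11)]  |A|=70.6321
5. canonical 5-gon: [(22.6872, 7.8575) (28.5063, 0) (31, 0) (31, 11) (21.3804, 11)]
6. shoelace: 70.6321

Area of P0's cell: 70.6321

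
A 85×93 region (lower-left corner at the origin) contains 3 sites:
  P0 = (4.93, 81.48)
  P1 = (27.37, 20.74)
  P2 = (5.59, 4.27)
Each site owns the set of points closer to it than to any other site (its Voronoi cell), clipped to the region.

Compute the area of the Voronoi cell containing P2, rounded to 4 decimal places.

1. box [0,85]×[0,93]: [(0, 0) (85, 0) (85, 93) (0, 93)]
2. ⊥bis P2·P0 via (5.26,42.875): [(0, 42.83) (0, 0) (85, 0) (85, 43.5566)]  |A|=3671.4332
3. ⊥bis P2·P1 via (16.48,12.505): [(0, 34.2982) (0, 0) (25.9363, 0)]  |A|=444.7838
4. canonical 3-gon: [(0, 34.2982) (0, 0) (25.9363, 0)]
5. shoelace: 444.7838

Area of P2's cell: 444.7838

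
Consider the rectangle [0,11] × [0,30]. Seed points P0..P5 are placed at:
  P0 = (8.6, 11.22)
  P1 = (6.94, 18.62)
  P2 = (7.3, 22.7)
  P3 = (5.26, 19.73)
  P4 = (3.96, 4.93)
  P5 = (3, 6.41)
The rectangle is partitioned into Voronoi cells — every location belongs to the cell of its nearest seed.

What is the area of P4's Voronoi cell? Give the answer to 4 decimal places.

Area of P4's cell: 63.9944

1. box [0,11]×[0,30]: [(0, 0) (11, 0) (11, 30) (0, 30)]
2. ⊥bis P4·P0 via (6.28,8.075): [(0, 12.7076) (0, 0) (11, 0) (11, 4.5932)]  |A|=95.1543
3. ⊥bis P4·P1 via (5.45,11.775): [(0, 12.7076) (0, 0) (11, 0) (11, 4.5932)]  |A|=95.1543
4. ⊥bis P4·P2 via (5.63,13.815): [(0, 12.7076) (0, 0) (11, 0) (11, 4.5932)]  |A|=95.1543
5. ⊥bis P4·P3 via (4.61,12.33): [(0, 12.7076) (0, 0) (11, 0) (11, 4.5932)]  |A|=95.1543
6. ⊥bis P4·P5 via (3.48,5.67): [(6.7047, 7.7617) (0, 3.4127) (0, 0) (11, 0) (11, 4.5932)]  |A|=63.9944
7. canonical 5-gon: [(6.7047, 7.7617) (0, 3.4127) (0, 0) (11, 0) (11, 4.5932)]
8. shoelace: 63.9944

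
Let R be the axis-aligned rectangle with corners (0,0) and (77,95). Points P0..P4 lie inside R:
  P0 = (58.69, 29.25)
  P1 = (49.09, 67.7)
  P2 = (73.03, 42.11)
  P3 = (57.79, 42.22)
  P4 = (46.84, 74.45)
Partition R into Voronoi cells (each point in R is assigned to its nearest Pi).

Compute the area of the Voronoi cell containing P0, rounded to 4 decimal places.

Area of P0's cell: 2565.9788

1. box [0,77]×[0,95]: [(0, 0) (77, 0) (77, 95) (0, 95)]
2. ⊥bis P0·P1 via (53.89,48.475): [(0, 35.02) (0, 0) (77, 0) (77, 54.245)]  |A|=3436.7028
3. ⊥bis P0·P2 via (65.86,35.68): [(54.2949, 48.5761) (0, 35.02) (0, 0) (77, 0) (77, 23.2579)]  |A|=3084.9206
4. ⊥bis P0·P3 via (58.24,35.735): [(65.3672, 36.2296) (0, 31.6937) (0, 0) (77, 0) (77, 23.2579)]  |A|=2565.9788
5. ⊥bis P0·P4 via (52.765,51.85): [(65.3672, 36.2296) (0, 31.6937) (0, 0) (77, 0) (77, 23.2579)]  |A|=2565.9788
6. canonical 5-gon: [(65.3672, 36.2296) (0, 31.6937) (0, 0) (77, 0) (77, 23.2579)]
7. shoelace: 2565.9788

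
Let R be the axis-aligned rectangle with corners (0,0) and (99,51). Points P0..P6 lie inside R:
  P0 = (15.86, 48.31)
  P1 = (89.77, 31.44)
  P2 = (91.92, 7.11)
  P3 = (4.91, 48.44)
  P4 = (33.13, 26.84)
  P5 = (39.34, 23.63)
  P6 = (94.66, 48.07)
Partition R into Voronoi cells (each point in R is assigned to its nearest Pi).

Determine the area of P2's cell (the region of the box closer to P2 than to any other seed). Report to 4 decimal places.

1. box [0,99]×[0,51]: [(0, 0) (99, 0) (99, 51) (0, 51)]
2. ⊥bis P2·P0 via (53.89,27.71): [(38.8801, 0) (99, 0) (99, 51) (66.5057, 51)]  |A|=2361.6625
3. ⊥bis P2·P1 via (90.845,19.275): [(47.2334, 15.4211) (38.8801, 0) (99, 0) (99, 19.9956)]  |A|=981.1113
4. ⊥bis P2·P3 via (48.415,27.775): [(47.2334, 15.4211) (38.8801, 0) (99, 0) (99, 19.9956)]  |A|=981.1113
5. ⊥bis P2·P4 via (62.525,16.975): [(62.4549, 16.7662) (56.8282, 0) (99, 0) (99, 19.9956)]  |A|=718.9021
6. ⊥bis P2·P5 via (65.63,15.37): [(66.1719, 17.0947) (60.8009, 0) (99, 0) (99, 19.9956)]  |A|=654.7102
7. ⊥bis P2·P6 via (93.29,27.59): [(66.1719, 17.0947) (60.8009, 0) (99, 0) (99, 19.9956)]  |A|=654.7102
8. canonical 4-gon: [(66.1719, 17.0947) (60.8009, 0) (99, 0) (99, 19.9956)]
9. shoelace: 654.7102

Area of P2's cell: 654.7102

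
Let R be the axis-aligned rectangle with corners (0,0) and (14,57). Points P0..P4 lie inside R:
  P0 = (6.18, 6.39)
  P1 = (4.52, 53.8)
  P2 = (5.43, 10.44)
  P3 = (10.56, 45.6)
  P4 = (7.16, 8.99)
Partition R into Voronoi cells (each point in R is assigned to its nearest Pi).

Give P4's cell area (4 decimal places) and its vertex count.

1. box [0,14]×[0,57]: [(0, 0) (14, 0) (14, 57) (0, 57)]
2. ⊥bis P4·P0 via (6.67,7.69): [(0, 10.2041) (14, 4.9272) (14, 57) (0, 57)]  |A|=692.0814
3. ⊥bis P4·P1 via (5.84,31.395): [(0, 31.0509) (0, 10.2041) (14, 4.9272) (14, 31.8757)]  |A|=334.5682
4. ⊥bis P4·P2 via (6.295,9.715): [(5.0952, 8.2836) (14, 4.9272) (14, 18.9079)]  |A|=62.2474
5. ⊥bis P4·P3 via (8.86,27.295): [(5.0952, 8.2836) (14, 4.9272) (14, 18.9079)]  |A|=62.2474
6. canonical 3-gon: [(5.0952, 8.2836) (14, 4.9272) (14, 18.9079)]
7. shoelace: 62.2474

Area of P4's cell: 62.2474 (3 vertices)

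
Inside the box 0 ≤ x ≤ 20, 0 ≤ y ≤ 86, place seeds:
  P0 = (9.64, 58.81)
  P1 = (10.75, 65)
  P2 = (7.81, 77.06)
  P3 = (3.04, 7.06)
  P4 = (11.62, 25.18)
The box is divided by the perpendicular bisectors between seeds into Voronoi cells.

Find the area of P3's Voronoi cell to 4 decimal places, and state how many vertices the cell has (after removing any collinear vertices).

1. box [0,20]×[0,86]: [(0, 0) (20, 0) (20, 86) (0, 86)]
2. ⊥bis P3·P0 via (6.34,32.935): [(0, 33.7436) (0, 0) (20, 0) (20, 31.1929)]  |A|=649.3643
3. ⊥bis P3·P1 via (6.895,36.03): [(0, 33.7436) (0, 0) (20, 0) (20, 31.1929)]  |A|=649.3643
4. ⊥bis P3·P2 via (5.425,42.06): [(0, 33.7436) (0, 0) (20, 0) (20, 31.1929)]  |A|=649.3643
5. ⊥bis P3·P4 via (7.33,16.12): [(0, 19.5908) (0, 0) (20, 0) (20, 10.1206)]  |A|=297.1146
6. canonical 4-gon: [(0, 19.5908) (0, 0) (20, 0) (20, 10.1206)]
7. shoelace: 297.1146

Area of P3's cell: 297.1146 (4 vertices)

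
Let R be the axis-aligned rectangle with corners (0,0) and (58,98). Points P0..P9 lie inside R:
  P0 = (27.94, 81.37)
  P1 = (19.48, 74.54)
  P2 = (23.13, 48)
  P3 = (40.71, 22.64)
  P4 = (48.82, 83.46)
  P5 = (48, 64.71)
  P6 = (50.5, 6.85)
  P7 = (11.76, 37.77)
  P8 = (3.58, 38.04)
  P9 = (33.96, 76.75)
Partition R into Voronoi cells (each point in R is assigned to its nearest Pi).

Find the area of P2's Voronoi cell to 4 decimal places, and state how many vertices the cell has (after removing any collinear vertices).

1. box [0,58]×[0,98]: [(0, 0) (58, 0) (58, 98) (0, 98)]
2. ⊥bis P2·P0 via (25.535,64.685): [(0, 68.3657) (0, 0) (58, 0) (58, 60.0054)]  |A|=3722.7619
3. ⊥bis P2·P1 via (21.305,61.27): [(35.5938, 63.2351) (0, 58.34) (0, 0) (58, 0) (58, 60.0054)]  |A|=3544.3357
4. ⊥bis P2·P3 via (31.92,35.32): [(35.5938, 63.2351) (0, 58.34) (0, 13.1925) (58, 53.3991) (58, 60.0054)]  |A|=1613.1791
5. ⊥bis P2·P4 via (35.975,65.73): [(40.3687, 62.5468) (35.5938, 63.2351) (0, 58.34) (0, 13.1925) (55.4425, 51.6262)]  |A|=1527.6131
6. ⊥bis P2·P5 via (35.565,56.355): [(31.3358, 62.6495) (0, 58.34) (0, 13.1925) (44.049, 43.728)]  |A|=1318.2038
7. ⊥bis P2·P6 via (36.815,27.425): [(31.3358, 62.6495) (0, 58.34) (0, 13.1925) (44.049, 43.728)]  |A|=1318.2038
8. ⊥bis P2·P7 via (17.445,42.885): [(31.3358, 62.6495) (3.1499, 58.7732) (27.1972, 32.0461) (44.049, 43.728)]  |A|=656.96
9. ⊥bis P2·P8 via (13.355,43.02): [(31.3358, 62.6495) (5.1866, 59.0533) (8.1745, 53.1886) (27.1972, 32.0461) (44.049, 43.728)]  |A|=650.5689
10. ⊥bis P2·P9 via (28.545,62.375): [(32.5284, 60.8745) (28.7575, 62.2949) (5.1866, 59.0533) (8.1745, 53.1886) (27.1972, 32.0461) (44.049, 43.728)]  |A|=648.0693
11. canonical 6-gon: [(32.5284, 60.8745) (28.7575, 62.2949) (5.1866, 59.0533) (8.1745, 53.1886) (27.1972, 32.0461) (44.049, 43.728)]
12. shoelace: 648.0693

Area of P2's cell: 648.0693 (6 vertices)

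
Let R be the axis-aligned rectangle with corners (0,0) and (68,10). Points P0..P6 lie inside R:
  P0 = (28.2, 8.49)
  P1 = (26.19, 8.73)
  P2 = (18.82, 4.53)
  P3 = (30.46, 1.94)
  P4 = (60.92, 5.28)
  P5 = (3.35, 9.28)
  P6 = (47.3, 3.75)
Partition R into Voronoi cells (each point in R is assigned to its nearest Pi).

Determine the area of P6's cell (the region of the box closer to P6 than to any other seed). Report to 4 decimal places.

Area of P6's cell: 153.5620

1. box [0,68]×[0,10]: [(0, 0) (68, 0) (68, 10) (0, 10)]
2. ⊥bis P6·P0 via (37.75,6.12): [(36.2312, 0) (68, 0) (68, 10) (38.7129, 10)]  |A|=305.2795
3. ⊥bis P6·P1 via (36.745,6.24): [(36.2312, 0) (68, 0) (68, 10) (38.7129, 10)]  |A|=305.2795
4. ⊥bis P6·P2 via (33.06,4.14): [(36.2312, 0) (68, 0) (68, 10) (38.7129, 10)]  |A|=305.2795
5. ⊥bis P6·P3 via (38.88,2.845): [(38.2929, 8.3075) (39.1858, 0) (68, 0) (68, 10) (38.7129, 10)]  |A|=293.0069
6. ⊥bis P6·P4 via (54.11,4.515): [(38.2929, 8.3075) (39.1858, 0) (54.6172, 0) (53.4938, 10) (38.7129, 10)]  |A|=153.562
7. ⊥bis P6·P5 via (25.325,6.515): [(38.2929, 8.3075) (39.1858, 0) (54.6172, 0) (53.4938, 10) (38.7129, 10)]  |A|=153.562
8. canonical 5-gon: [(38.2929, 8.3075) (39.1858, 0) (54.6172, 0) (53.4938, 10) (38.7129, 10)]
9. shoelace: 153.562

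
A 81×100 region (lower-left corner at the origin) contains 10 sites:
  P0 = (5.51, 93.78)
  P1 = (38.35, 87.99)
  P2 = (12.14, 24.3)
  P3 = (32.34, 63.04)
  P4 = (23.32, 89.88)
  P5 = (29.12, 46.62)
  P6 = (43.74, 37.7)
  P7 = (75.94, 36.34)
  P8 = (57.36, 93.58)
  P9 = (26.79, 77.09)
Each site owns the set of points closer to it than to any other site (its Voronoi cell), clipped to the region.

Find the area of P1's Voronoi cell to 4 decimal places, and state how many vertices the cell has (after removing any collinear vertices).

1. box [0,81]×[0,100]: [(0, 0) (81, 0) (81, 100) (0, 100)]
2. ⊥bis P1·P0 via (21.93,90.885): [(5.9061, 0) (81, 0) (81, 100) (23.5371, 100)]  |A|=6627.8409
3. ⊥bis P1·P2 via (25.245,56.145): [(16.4436, 59.767) (81, 33.2004) (81, 100) (23.5371, 100)]  |A|=3312.1227
4. ⊥bis P1·P3 via (35.345,75.515): [(19.877, 79.2409) (81, 64.5175) (81, 100) (23.5371, 100)]  |A|=1680.8344
5. ⊥bis P1·P4 via (30.835,88.935): [(29.3297, 76.964) (81, 64.5175) (81, 100) (32.2264, 100)]  |A|=1478.4699
6. ⊥bis P1·P5 via (33.735,67.305): [(29.3297, 76.964) (81, 64.5175) (81, 100) (32.2264, 100)]  |A|=1478.4699
7. ⊥bis P1·P6 via (41.045,62.845): [(29.3297, 76.964) (73.502, 66.3237) (81, 67.1273) (81, 100) (32.2264, 100)]  |A|=1468.6858
8. ⊥bis P1·P7 via (57.145,62.165): [(29.3297, 76.964) (65.5058, 68.2498) (81, 79.5263) (81, 100) (32.2264, 100)]  |A|=1362.1955
9. ⊥bis P1·P8 via (47.855,90.785): [(29.3297, 76.964) (53.6412, 71.1078) (45.1453, 100) (32.2264, 100)]  |A|=475.1298
10. ⊥bis P1·P9 via (32.57,82.54): [(30.3296, 84.916) (40.325, 74.3154) (53.6412, 71.1078) (45.1453, 100) (32.2264, 100)]  |A|=430.0878
11. canonical 5-gon: [(30.3296, 84.916) (40.325, 74.3154) (53.6412, 71.1078) (45.1453, 100) (32.2264, 100)]
12. shoelace: 430.0878

Area of P1's cell: 430.0878 (5 vertices)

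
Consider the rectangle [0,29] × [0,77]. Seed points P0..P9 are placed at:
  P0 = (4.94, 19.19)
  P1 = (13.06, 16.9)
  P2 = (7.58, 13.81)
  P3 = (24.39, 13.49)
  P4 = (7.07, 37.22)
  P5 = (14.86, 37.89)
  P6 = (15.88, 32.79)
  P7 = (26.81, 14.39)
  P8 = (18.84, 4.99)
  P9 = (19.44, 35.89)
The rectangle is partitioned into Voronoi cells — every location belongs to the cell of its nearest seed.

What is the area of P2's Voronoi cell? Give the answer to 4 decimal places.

Area of P2's cell: 165.0123

1. box [0,29]×[0,77]: [(0, 0) (29, 0) (29, 77) (0, 77)]
2. ⊥bis P2·P0 via (6.26,16.5): [(0, 13.4282) (0, 0) (29, 0) (29, 27.6587)]  |A|=595.7592
3. ⊥bis P2·P1 via (10.32,15.355): [(8.9344, 17.8123) (0, 13.4282) (0, 0) (18.9782, 0)]  |A|=229.0093
4. ⊥bis P2·P3 via (15.985,13.65): [(15.8314, 5.5808) (8.9344, 17.8123) (0, 13.4282) (0, 0) (15.7252, 0)]  |A|=219.9321
5. ⊥bis P2·P4 via (7.325,25.515): [(15.8314, 5.5808) (8.9344, 17.8123) (0, 13.4282) (0, 0) (15.7252, 0)]  |A|=219.9321
6. ⊥bis P2·P5 via (11.22,25.85): [(15.8314, 5.5808) (8.9344, 17.8123) (0, 13.4282) (0, 0) (15.7252, 0)]  |A|=219.9321
7. ⊥bis P2·P6 via (11.73,23.3): [(15.8314, 5.5808) (8.9344, 17.8123) (0, 13.4282) (0, 0) (15.7252, 0)]  |A|=219.9321
8. ⊥bis P2·P7 via (17.195,14.1): [(15.8314, 5.5808) (8.9344, 17.8123) (0, 13.4282) (0, 0) (15.7252, 0)]  |A|=219.9321
9. ⊥bis P2·P8 via (13.21,9.4): [(13.482, 9.7473) (8.9344, 17.8123) (0, 13.4282) (0, 0) (5.8469, 0)]  |A|=165.0123
10. ⊥bis P2·P9 via (13.51,24.85): [(13.482, 9.7473) (8.9344, 17.8123) (0, 13.4282) (0, 0) (5.8469, 0)]  |A|=165.0123
11. canonical 5-gon: [(13.482, 9.7473) (8.9344, 17.8123) (0, 13.4282) (0, 0) (5.8469, 0)]
12. shoelace: 165.0123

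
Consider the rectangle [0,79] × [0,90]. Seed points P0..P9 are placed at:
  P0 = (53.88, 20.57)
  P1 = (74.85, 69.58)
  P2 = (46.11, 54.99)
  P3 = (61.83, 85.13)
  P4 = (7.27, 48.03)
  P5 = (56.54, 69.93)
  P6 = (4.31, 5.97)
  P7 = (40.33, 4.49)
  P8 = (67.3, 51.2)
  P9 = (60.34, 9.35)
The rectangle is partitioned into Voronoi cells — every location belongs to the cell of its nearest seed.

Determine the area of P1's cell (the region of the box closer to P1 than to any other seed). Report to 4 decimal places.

1. box [0,79]×[0,90]: [(0, 0) (79, 0) (79, 90) (0, 90)]
2. ⊥bis P1·P0 via (64.365,45.075): [(0, 72.615) (79, 38.8131) (79, 90) (0, 90)]  |A|=2708.5913
3. ⊥bis P1·P2 via (60.48,62.285): [(70.563, 42.423) (79, 38.8131) (79, 90) (46.4103, 90)]  |A|=991.1898
4. ⊥bis P1·P3 via (68.34,77.355): [(57.456, 68.2418) (70.563, 42.423) (79, 38.8131) (79, 86.2806)]  |A|=596.5788
5. ⊥bis P1·P4 via (41.06,58.805): [(57.456, 68.2418) (70.563, 42.423) (79, 38.8131) (79, 86.2806)]  |A|=596.5788
6. ⊥bis P1·P5 via (65.695,69.755): [(65.7996, 75.2279) (65.3682, 52.6561) (70.563, 42.423) (79, 38.8131) (79, 86.2806)]  |A|=503.9205
7. ⊥bis P1·P6 via (39.58,37.775): [(65.7996, 75.2279) (65.3682, 52.6561) (70.563, 42.423) (79, 38.8131) (79, 86.2806)]  |A|=503.9205
8. ⊥bis P1·P7 via (57.59,37.035): [(65.7996, 75.2279) (65.3682, 52.6561) (70.563, 42.423) (79, 38.8131) (79, 86.2806)]  |A|=503.9205
9. ⊥bis P1·P8 via (71.075,60.39): [(65.7996, 75.2279) (65.5593, 62.6557) (79, 57.1346) (79, 86.2806)]  |A|=277.5224
10. ⊥bis P1·P9 via (67.595,39.465): [(65.7996, 75.2279) (65.5593, 62.6557) (79, 57.1346) (79, 86.2806)]  |A|=277.5224
11. canonical 4-gon: [(65.7996, 75.2279) (65.5593, 62.6557) (79, 57.1346) (79, 86.2806)]
12. shoelace: 277.5224

Area of P1's cell: 277.5224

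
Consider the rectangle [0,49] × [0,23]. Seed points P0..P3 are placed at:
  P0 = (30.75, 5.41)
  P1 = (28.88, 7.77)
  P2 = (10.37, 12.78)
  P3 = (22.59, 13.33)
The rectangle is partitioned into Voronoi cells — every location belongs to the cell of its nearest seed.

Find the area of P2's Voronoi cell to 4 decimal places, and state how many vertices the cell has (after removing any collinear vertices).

Area of P2's cell: 380.5705 (5 vertices)

1. box [0,49]×[0,23]: [(0, 0) (49, 0) (49, 23) (0, 23)]
2. ⊥bis P2·P0 via (20.56,9.095): [(0, 0) (17.271, 0) (25.5885, 23) (0, 23)]  |A|=492.8835
3. ⊥bis P2·P1 via (19.625,10.275): [(0, 0) (16.8439, 0) (23.0692, 23) (0, 23)]  |A|=459.001
4. ⊥bis P2·P3 via (16.48,13.055): [(0, 0) (16.8439, 0) (17.0357, 0.7085) (16.0324, 23) (0, 23)]  |A|=380.5705
5. canonical 5-gon: [(0, 0) (16.8439, 0) (17.0357, 0.7085) (16.0324, 23) (0, 23)]
6. shoelace: 380.5705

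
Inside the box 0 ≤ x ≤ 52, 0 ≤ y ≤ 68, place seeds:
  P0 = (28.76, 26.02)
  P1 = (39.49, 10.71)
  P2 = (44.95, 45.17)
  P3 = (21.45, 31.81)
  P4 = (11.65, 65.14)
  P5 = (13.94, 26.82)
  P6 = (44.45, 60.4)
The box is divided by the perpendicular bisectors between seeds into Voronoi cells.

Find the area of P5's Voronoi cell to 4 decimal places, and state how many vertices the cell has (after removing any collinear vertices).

Area of P5's cell: 773.9418 (6 vertices)

1. box [0,52]×[0,68]: [(0, 0) (52, 0) (52, 68) (0, 68)]
2. ⊥bis P5·P0 via (21.35,26.42): [(0, 0) (19.9238, 0) (23.5945, 68) (0, 68)]  |A|=1479.624
3. ⊥bis P5·P1 via (26.715,18.765): [(0, 0) (14.8831, 0) (20.3958, 8.7429) (23.5945, 68) (0, 68)]  |A|=1457.589
4. ⊥bis P5·P2 via (29.445,35.995): [(0, 0) (14.8831, 0) (20.3958, 8.7429) (22.5004, 47.7308) (10.5062, 68) (0, 68)]  |A|=1324.9443
5. ⊥bis P5·P3 via (17.695,29.315): [(0, 55.9462) (0, 0) (14.8831, 0) (20.3958, 8.7429) (21.2199, 24.01)]  |A|=810.7362
6. ⊥bis P5·P4 via (12.795,45.98): [(6.8577, 45.6252) (0, 45.2154) (0, 0) (14.8831, 0) (20.3958, 8.7429) (21.2199, 24.01)]  |A|=773.9418
7. ⊥bis P5·P6 via (29.195,43.61): [(6.8577, 45.6252) (0, 45.2154) (0, 0) (14.8831, 0) (20.3958, 8.7429) (21.2199, 24.01)]  |A|=773.9418
8. canonical 6-gon: [(6.8577, 45.6252) (0, 45.2154) (0, 0) (14.8831, 0) (20.3958, 8.7429) (21.2199, 24.01)]
9. shoelace: 773.9418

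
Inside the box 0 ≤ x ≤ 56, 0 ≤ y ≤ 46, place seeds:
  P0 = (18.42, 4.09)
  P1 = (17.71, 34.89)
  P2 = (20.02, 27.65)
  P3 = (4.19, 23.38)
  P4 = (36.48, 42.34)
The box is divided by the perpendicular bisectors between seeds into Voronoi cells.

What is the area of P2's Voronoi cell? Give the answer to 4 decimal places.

Area of P2's cell: 431.4026

1. box [0,56]×[0,46]: [(0, 0) (56, 0) (56, 46) (0, 46)]
2. ⊥bis P2·P0 via (19.22,15.87): [(0, 17.1753) (56, 13.3722) (56, 46) (0, 46)]  |A|=1720.6708
3. ⊥bis P2·P1 via (18.865,31.27): [(0, 25.2509) (0, 17.1753) (56, 13.3722) (56, 43.1183)]  |A|=1059.0096
4. ⊥bis P2·P3 via (12.105,25.515): [(11.2113, 28.828) (14.6224, 16.1822) (56, 13.3722) (56, 43.1183)]  |A|=922.9777
5. ⊥bis P2·P4 via (28.25,34.995): [(28.7575, 34.4263) (11.2113, 28.828) (14.6224, 16.1822) (47.0023, 13.9833)]  |A|=431.4026
6. canonical 4-gon: [(28.7575, 34.4263) (11.2113, 28.828) (14.6224, 16.1822) (47.0023, 13.9833)]
7. shoelace: 431.4026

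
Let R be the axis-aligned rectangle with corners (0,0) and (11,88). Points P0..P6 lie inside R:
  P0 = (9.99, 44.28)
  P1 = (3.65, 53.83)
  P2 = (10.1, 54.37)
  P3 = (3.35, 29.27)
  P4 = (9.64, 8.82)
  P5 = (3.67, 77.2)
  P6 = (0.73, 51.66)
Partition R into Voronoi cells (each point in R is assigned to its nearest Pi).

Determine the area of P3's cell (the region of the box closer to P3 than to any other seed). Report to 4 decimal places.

1. box [0,11]×[0,88]: [(0, 0) (11, 0) (11, 88) (0, 88)]
2. ⊥bis P3·P0 via (6.67,36.775): [(0, 39.7256) (0, 0) (11, 0) (11, 34.8595)]  |A|=410.2183
3. ⊥bis P3·P1 via (3.5,41.55): [(0, 39.7256) (0, 0) (11, 0) (11, 34.8595)]  |A|=410.2183
4. ⊥bis P3·P2 via (6.725,41.82): [(0, 39.7256) (0, 0) (11, 0) (11, 34.8595)]  |A|=410.2183
5. ⊥bis P3·P4 via (6.495,19.045): [(0, 39.7256) (0, 17.0473) (11, 20.4306) (11, 34.8595)]  |A|=204.0898
6. ⊥bis P3·P5 via (3.51,53.235): [(0, 39.7256) (0, 17.0473) (11, 20.4306) (11, 34.8595)]  |A|=204.0898
7. ⊥bis P3·P6 via (2.04,40.465): [(0, 39.7256) (0, 17.0473) (11, 20.4306) (11, 34.8595)]  |A|=204.0898
8. canonical 4-gon: [(0, 39.7256) (0, 17.0473) (11, 20.4306) (11, 34.8595)]
9. shoelace: 204.0898

Area of P3's cell: 204.0898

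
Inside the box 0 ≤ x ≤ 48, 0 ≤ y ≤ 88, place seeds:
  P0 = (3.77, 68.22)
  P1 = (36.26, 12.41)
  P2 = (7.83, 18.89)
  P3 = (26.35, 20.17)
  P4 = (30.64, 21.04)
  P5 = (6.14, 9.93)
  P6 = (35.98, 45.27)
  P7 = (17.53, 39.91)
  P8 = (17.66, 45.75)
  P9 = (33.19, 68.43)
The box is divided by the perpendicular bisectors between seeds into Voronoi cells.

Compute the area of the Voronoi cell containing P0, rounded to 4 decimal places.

Area of P0's cell: 588.7773

1. box [0,48]×[0,88]: [(0, 0) (48, 0) (48, 88) (0, 88)]
2. ⊥bis P0·P1 via (20.015,40.315): [(0, 28.6632) (48, 56.6066) (48, 88) (0, 88)]  |A|=2177.5256
3. ⊥bis P0·P2 via (5.8,43.555): [(0, 43.0776) (28.8375, 45.4511) (48, 56.6066) (48, 88) (0, 88)]  |A|=1969.6873
4. ⊥bis P0·P3 via (15.06,44.195): [(0, 43.0776) (15.3751, 44.3431) (48, 59.6744) (48, 88) (0, 88)]  |A|=1855.1691
5. ⊥bis P0·P4 via (17.205,44.63): [(0, 43.0776) (15.3751, 44.3431) (22.9583, 47.9066) (48, 62.1684) (48, 88) (0, 88)]  |A|=1823.9422
6. ⊥bis P0·P5 via (4.955,39.075): [(0, 43.0776) (15.3751, 44.3431) (22.9583, 47.9066) (48, 62.1684) (48, 88) (0, 88)]  |A|=1823.9422
7. ⊥bis P0·P6 via (19.875,56.745): [(0, 43.0776) (10.7683, 43.9639) (42.1446, 88) (0, 88)]  |A|=1169.8099
8. ⊥bis P0·P7 via (10.65,54.065): [(0, 48.8886) (21.8411, 59.5044) (42.1446, 88) (0, 88)]  |A|=1027.5852
9. ⊥bis P0·P8 via (10.715,56.985): [(0, 50.3614) (27.3907, 67.2932) (42.1446, 88) (0, 88)]  |A|=951.8126
10. ⊥bis P0·P9 via (18.48,68.325): [(0, 50.3614) (18.5265, 61.8137) (18.3396, 88) (0, 88)]  |A|=588.7773
11. canonical 4-gon: [(0, 50.3614) (18.5265, 61.8137) (18.3396, 88) (0, 88)]
12. shoelace: 588.7773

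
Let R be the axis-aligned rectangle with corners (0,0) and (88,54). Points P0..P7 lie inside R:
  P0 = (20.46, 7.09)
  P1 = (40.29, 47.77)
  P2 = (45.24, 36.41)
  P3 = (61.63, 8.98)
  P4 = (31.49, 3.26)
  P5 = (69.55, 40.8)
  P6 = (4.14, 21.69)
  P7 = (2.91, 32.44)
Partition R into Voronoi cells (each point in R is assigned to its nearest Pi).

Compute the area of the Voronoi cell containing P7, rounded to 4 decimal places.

Area of P7's cell: 544.7189

1. box [0,88]×[0,54]: [(0, 0) (88, 0) (88, 54) (0, 54)]
2. ⊥bis P7·P0 via (11.685,19.765): [(0, 11.6754) (61.1356, 54) (0, 54)]  |A|=1293.7694
3. ⊥bis P7·P1 via (21.6,40.105): [(0, 11.6754) (25.9044, 29.6092) (15.9015, 54) (0, 54)]  |A|=742.1226
4. ⊥bis P7·P2 via (24.075,34.425): [(0, 11.6754) (24.6107, 28.7135) (24.1182, 33.9648) (15.9015, 54) (0, 54)]  |A|=738.505
5. ⊥bis P7·P3 via (32.27,20.71): [(0, 11.6754) (24.6107, 28.7135) (24.1182, 33.9648) (15.9015, 54) (0, 54)]  |A|=738.505
6. ⊥bis P7·P4 via (17.2,17.85): [(0, 11.6754) (24.6107, 28.7135) (24.1182, 33.9648) (15.9015, 54) (0, 54)]  |A|=738.505
7. ⊥bis P7·P5 via (36.23,36.62): [(0, 11.6754) (24.6107, 28.7135) (24.1182, 33.9648) (15.9015, 54) (0, 54)]  |A|=738.505
8. ⊥bis P7·P6 via (3.525,27.065): [(0, 26.6617) (24.5398, 29.4695) (24.1182, 33.9648) (15.9015, 54) (0, 54)]  |A|=544.7189
9. canonical 5-gon: [(0, 26.6617) (24.5398, 29.4695) (24.1182, 33.9648) (15.9015, 54) (0, 54)]
10. shoelace: 544.7189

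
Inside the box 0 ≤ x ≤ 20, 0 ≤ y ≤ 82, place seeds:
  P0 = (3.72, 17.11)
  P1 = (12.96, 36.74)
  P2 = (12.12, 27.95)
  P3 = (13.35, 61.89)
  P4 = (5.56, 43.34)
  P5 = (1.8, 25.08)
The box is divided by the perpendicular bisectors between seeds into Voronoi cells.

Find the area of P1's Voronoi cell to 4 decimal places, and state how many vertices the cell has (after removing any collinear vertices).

Area of P1's cell: 167.2558 (5 vertices)

1. box [0,20]×[0,82]: [(0, 0) (20, 0) (20, 82) (0, 82)]
2. ⊥bis P1·P0 via (8.34,26.925): [(0, 30.8507) (20, 21.4365) (20, 82) (0, 82)]  |A|=1117.1275
3. ⊥bis P1·P2 via (12.54,32.345): [(0, 33.5434) (20, 31.6321) (20, 82) (0, 82)]  |A|=988.2454
4. ⊥bis P1·P3 via (13.155,49.315): [(0, 49.519) (0, 33.5434) (20, 31.6321) (20, 49.2089)]  |A|=335.5239
5. ⊥bis P1·P4 via (9.26,40.04): [(17.4726, 49.248) (3.1935, 33.2382) (20, 31.6321) (20, 49.2089)]  |A|=168.2134
6. ⊥bis P1·P5 via (7.38,30.91): [(17.4726, 49.248) (4.0013, 34.1438) (5.1421, 33.052) (20, 31.6321) (20, 49.2089)]  |A|=167.2558
7. canonical 5-gon: [(17.4726, 49.248) (4.0013, 34.1438) (5.1421, 33.052) (20, 31.6321) (20, 49.2089)]
8. shoelace: 167.2558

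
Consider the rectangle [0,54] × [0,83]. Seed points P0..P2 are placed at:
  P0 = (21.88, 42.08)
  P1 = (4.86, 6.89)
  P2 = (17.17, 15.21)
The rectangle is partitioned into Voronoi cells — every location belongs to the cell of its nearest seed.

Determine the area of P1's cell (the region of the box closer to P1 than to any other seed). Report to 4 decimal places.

1. box [0,54]×[0,83]: [(0, 0) (54, 0) (54, 83) (0, 83)]
2. ⊥bis P1·P0 via (13.37,24.485): [(0, 30.9515) (0, 0) (54, 0) (54, 4.8339)]  |A|=966.2065
3. ⊥bis P1·P2 via (11.015,11.05): [(0, 27.3474) (0, 0) (18.4834, 0)]  |A|=252.7368
4. canonical 3-gon: [(0, 27.3474) (0, 0) (18.4834, 0)]
5. shoelace: 252.7368

Area of P1's cell: 252.7368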